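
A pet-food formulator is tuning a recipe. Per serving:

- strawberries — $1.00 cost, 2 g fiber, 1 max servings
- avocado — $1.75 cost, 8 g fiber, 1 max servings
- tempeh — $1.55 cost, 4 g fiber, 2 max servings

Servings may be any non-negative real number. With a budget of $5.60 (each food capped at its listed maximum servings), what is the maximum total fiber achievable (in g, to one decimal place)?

17.5 g

Fiber per dollar: avocado 4.571, tempeh 2.581, strawberries 2.
Take 1 serving of avocado: spends $1.75, +8.0 g fiber (running total 8.0 g).
Take 2 servings of tempeh: spends $3.10, +8.0 g fiber (running total 16.0 g).
Take 0.75 servings of strawberries: spends $0.75, +1.5 g fiber (running total 17.5 g).
Filling greedily by fiber-per-dollar is optimal for one linear limit, giving 17.5 g.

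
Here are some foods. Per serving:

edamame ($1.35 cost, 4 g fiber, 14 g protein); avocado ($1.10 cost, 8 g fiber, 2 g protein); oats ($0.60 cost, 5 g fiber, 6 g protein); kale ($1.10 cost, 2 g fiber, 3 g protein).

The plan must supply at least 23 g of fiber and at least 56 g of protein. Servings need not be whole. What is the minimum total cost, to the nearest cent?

$5.45

Check every corner: each single food scaled to meet both minima, and each pair solved so both constraints bind.
edamame only: max(23/4, 56/14) = 5.75 servings → $7.76.
avocado only: max(23/8, 56/2) = 28 servings → $30.80.
oats only: max(23/5, 56/6) = 9.333 servings → $5.60.
kale only: max(23/2, 56/3) = 18.67 servings → $20.53.
edamame + avocado with both tight: 3.865 servings and 0.9423 servings → $6.25.
edamame + oats with both tight: 3.087 servings and 2.13 servings → $5.45.
edamame + kale with both tight: 2.688 servings and 6.125 servings → $10.37.
avocado + oats: the both-tight solution has a negative serving — not a feasible corner.
avocado + kale: the both-tight solution has a negative serving — not a feasible corner.
oats + kale: intersection lies outside the first quadrant.
So the least-cost plan costs $5.45.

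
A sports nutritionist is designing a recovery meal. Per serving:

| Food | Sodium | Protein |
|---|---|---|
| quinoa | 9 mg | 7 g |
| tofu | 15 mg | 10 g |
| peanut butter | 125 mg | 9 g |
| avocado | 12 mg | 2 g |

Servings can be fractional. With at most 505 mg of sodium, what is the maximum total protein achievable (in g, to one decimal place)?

392.8 g

Protein per mg sodium: quinoa 0.7778, tofu 0.6667, avocado 0.1667, peanut butter 0.072.
With no serving limits, spend the whole sodium allowance on quinoa: 505 mg / 9 mg × 7 g = 392.8 g.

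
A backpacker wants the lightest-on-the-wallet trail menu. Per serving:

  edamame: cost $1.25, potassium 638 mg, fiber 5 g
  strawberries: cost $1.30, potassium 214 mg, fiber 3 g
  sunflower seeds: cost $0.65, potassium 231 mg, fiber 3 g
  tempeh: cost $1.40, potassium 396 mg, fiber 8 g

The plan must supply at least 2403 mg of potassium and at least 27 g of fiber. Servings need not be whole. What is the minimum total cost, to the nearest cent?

A basic optimal solution has at most two foods positive. Try each food alone and each pair with both targets met exactly.
edamame only: max(2403/638, 27/5) = 5.4 servings → $6.75.
strawberries only: max(2403/214, 27/3) = 11.23 servings → $14.60.
sunflower seeds only: max(2403/231, 27/3) = 10.4 servings → $6.76.
tempeh only: max(2403/396, 27/8) = 6.068 servings → $8.50.
edamame + strawberries with both tight: 1.695 servings and 6.174 servings → $10.15.
edamame + sunflower seeds with both tight: 1.281 servings and 6.866 servings → $6.06.
edamame + tempeh with both tight: 2.731 servings and 1.668 servings → $5.75.
strawberries + sunflower seeds with both targets exact would need a negative amount; discard.
strawberries + tempeh with both targets exact would need a negative amount; discard.
sunflower seeds + tempeh with both targets exact would need a negative amount; discard.
So the least-cost plan costs $5.75.

$5.75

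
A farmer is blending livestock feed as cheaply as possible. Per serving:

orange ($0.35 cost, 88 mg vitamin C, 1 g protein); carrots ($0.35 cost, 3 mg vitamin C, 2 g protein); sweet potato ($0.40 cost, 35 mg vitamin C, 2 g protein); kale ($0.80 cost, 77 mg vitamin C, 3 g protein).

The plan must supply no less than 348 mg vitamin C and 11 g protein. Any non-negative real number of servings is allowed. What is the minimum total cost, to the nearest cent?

orange only: max(348/88, 11/1) = 11 servings → $3.85.
carrots only: max(348/3, 11/2) = 116 servings → $40.60.
sweet potato only: max(348/35, 11/2) = 9.943 servings → $3.98.
kale only: max(348/77, 11/3) = 4.519 servings → $3.62.
orange + carrots with both tight: 3.832 servings and 3.584 servings → $2.60.
orange + sweet potato with both tight: 2.206 servings and 4.397 servings → $2.53.
orange + kale with both tight: 1.053 servings and 3.316 servings → $3.02.
carrots + sweet potato: the both-tight solution has a negative serving — not a feasible corner.
carrots + kale: the both-tight solution has a negative serving — not a feasible corner.
sweet potato + kale with both targets exact would need a negative amount; discard.
The minimum over all feasible corners is $2.53.

$2.53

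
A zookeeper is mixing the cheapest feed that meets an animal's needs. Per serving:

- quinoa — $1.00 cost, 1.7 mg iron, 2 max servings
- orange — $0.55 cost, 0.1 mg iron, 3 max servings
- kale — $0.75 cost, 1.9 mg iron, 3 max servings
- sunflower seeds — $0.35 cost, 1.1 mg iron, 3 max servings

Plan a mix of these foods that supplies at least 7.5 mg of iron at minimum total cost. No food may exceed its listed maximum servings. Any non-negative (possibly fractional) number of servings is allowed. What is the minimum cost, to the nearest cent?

Cost per mg of iron: sunflower seeds $0.3182, kale $0.3947, quinoa $0.5882, orange $5.5000.
Take 3 servings of sunflower seeds: +3.3 mg iron for $1.05 (total $1.05, still need 4.2 mg).
Take 2.211 servings of kale: +4.2 mg iron for $1.66 (total $2.71, still need 0.0 mg).
Greedy by cheapest-per-mg is optimal for a single linear constraint, so the minimum cost is $2.71.

$2.71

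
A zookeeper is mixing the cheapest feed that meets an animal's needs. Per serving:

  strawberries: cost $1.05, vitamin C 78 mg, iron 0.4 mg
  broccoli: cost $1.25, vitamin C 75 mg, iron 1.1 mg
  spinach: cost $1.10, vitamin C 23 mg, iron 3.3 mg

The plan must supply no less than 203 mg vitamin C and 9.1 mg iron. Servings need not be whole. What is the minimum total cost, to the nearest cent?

Minimising a linear cost over {vitamin C ≥ 203, iron ≥ 9.1, servings ≥ 0} — the optimum is at a vertex, using one or two foods.
strawberries only: max(203/78, 9.1/0.4) = 22.75 servings → $23.89.
broccoli only: max(203/75, 9.1/1.1) = 8.273 servings → $10.34.
spinach only: max(203/23, 9.1/3.3) = 8.826 servings → $9.71.
strawberries + broccoli: intersection lies outside the first quadrant.
strawberries + spinach with both tight: 1.856 servings and 2.533 servings → $4.73.
broccoli + spinach with both tight: 2.073 servings and 2.067 servings → $4.86.
Cheapest feasible corner: $4.73.

$4.73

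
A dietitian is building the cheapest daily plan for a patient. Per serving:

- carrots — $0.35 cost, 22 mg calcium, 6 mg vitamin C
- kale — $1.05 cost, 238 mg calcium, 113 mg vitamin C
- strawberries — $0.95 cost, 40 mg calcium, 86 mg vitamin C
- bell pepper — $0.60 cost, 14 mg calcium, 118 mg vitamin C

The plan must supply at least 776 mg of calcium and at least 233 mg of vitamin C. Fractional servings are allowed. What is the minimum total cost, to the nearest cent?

$3.42

Two binding constraints pin down two serving amounts, so the optimal mix uses at most two foods. The candidates are each food alone (scaled to the tighter of calcium/vitamin C) and each pair with both constraints tight.
carrots only: max(776/22, 233/6) = 38.83 servings → $13.59.
kale only: max(776/238, 233/113) = 3.261 servings → $3.42.
strawberries only: max(776/40, 233/86) = 19.4 servings → $18.43.
bell pepper only: max(776/14, 233/118) = 55.43 servings → $33.26.
carrots + kale with both tight: 30.47 servings and 0.4442 servings → $11.13.
carrots + strawberries with both tight: 34.76 servings and 0.2845 servings → $12.43.
carrots + bell pepper with both tight: 35.15 servings and 0.1871 servings → $12.42.
kale + strawberries: the both-tight solution has a negative serving — not a feasible corner.
kale + bell pepper with both targets exact would need a negative amount; discard.
strawberries + bell pepper: the both-tight solution has a negative serving — not a feasible corner.
The minimum over all feasible corners is $3.42.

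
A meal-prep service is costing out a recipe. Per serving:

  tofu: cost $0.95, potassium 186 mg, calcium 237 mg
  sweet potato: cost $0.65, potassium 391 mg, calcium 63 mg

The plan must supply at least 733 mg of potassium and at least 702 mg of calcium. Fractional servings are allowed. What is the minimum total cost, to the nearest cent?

$3.03

At the optimum either one food covers both requirements or two foods hit both targets exactly; no other combination can be cheaper.
tofu only: max(733/186, 702/237) = 3.941 servings → $3.74.
sweet potato only: max(733/391, 702/63) = 11.14 servings → $7.24.
tofu + sweet potato with both tight: 2.82 servings and 0.533 servings → $3.03.
The minimum over all feasible corners is $3.03.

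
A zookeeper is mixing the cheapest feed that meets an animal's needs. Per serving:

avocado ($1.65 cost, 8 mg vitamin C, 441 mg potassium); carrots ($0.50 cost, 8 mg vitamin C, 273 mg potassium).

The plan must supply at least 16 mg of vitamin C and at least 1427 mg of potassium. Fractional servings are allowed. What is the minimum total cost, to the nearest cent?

Check every corner: each single food scaled to meet both minima, and each pair solved so both constraints bind.
avocado only: max(16/8, 1427/441) = 3.236 servings → $5.34.
carrots only: max(16/8, 1427/273) = 5.227 servings → $2.61.
avocado + carrots with both targets exact would need a negative amount; discard.
So the least-cost plan costs $2.61.

$2.61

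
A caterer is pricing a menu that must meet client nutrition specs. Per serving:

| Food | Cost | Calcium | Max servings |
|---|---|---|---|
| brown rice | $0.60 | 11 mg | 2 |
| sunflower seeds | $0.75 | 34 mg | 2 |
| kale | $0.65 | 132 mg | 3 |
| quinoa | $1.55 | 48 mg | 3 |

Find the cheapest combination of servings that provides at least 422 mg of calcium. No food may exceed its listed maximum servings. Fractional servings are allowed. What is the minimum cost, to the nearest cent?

Cost per mg of calcium: kale $0.0049, sunflower seeds $0.0221, quinoa $0.0323, brown rice $0.0545.
Take 3 servings of kale: +396.0 mg calcium for $1.95 (total $1.95, still need 26.0 mg).
Take 0.7647 servings of sunflower seeds: +26.0 mg calcium for $0.57 (total $2.52, still need 0.0 mg).
Greedy by cheapest-per-mg is optimal for a single linear constraint, so the minimum cost is $2.52.

$2.52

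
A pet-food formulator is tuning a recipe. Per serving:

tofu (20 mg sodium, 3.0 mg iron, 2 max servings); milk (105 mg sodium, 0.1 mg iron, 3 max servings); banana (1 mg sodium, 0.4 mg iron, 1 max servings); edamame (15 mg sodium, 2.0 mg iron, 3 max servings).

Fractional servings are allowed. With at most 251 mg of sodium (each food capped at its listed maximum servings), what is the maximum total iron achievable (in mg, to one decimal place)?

12.6 mg

Iron per mg sodium: banana 0.4, tofu 0.15, edamame 0.1333, milk 0.0009524.
Take 1 serving of banana: uses 1 mg sodium, +0.4 mg iron (running total 0.4 mg).
Take 2 servings of tofu: uses 40 mg sodium, +6.0 mg iron (running total 6.4 mg).
Take 3 servings of edamame: uses 45 mg sodium, +6.0 mg iron (running total 12.4 mg).
Take 1.571 servings of milk: uses 165 mg sodium, +0.2 mg iron (running total 12.6 mg).
Greedy by best ratio exhausts the sodium allowance optimally: 12.6 mg.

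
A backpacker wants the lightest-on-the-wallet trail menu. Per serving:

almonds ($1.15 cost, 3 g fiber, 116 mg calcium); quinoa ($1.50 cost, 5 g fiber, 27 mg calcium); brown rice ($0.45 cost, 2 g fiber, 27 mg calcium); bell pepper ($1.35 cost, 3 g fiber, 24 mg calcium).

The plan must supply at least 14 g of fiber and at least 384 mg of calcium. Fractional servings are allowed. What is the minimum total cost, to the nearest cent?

almonds only: max(14/3, 384/116) = 4.667 servings → $5.37.
quinoa only: max(14/5, 384/27) = 14.22 servings → $21.33.
brown rice only: max(14/2, 384/27) = 14.22 servings → $6.40.
bell pepper only: max(14/3, 384/24) = 16 servings → $21.60.
almonds + quinoa with both tight: 3.09 servings and 0.9459 servings → $4.97.
almonds + brown rice with both tight: 2.583 servings and 3.126 servings → $4.38.
almonds + bell pepper with both tight: 2.957 servings and 1.71 servings → $5.71.
quinoa + brown rice: the both-tight solution has a negative serving — not a feasible corner.
quinoa + bell pepper: the both-tight solution has a negative serving — not a feasible corner.
brown rice + bell pepper: intersection lies outside the first quadrant.
So the least-cost plan costs $4.38.

$4.38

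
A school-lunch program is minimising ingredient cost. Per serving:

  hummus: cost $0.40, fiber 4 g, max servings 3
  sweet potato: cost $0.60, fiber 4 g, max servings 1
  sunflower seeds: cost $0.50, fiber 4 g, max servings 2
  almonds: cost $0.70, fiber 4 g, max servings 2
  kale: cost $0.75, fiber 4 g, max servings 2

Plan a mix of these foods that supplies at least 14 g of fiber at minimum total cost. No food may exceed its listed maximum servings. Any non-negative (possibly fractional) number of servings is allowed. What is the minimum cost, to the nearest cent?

Cost per g of fiber: hummus $0.1000, sunflower seeds $0.1250, sweet potato $0.1500, almonds $0.1750, kale $0.1875.
Take 3 servings of hummus: +12.0 g fiber for $1.20 (total $1.20, still need 2.0 g).
Take 0.5 servings of sunflower seeds: +2.0 g fiber for $0.25 (total $1.45, still need 0.0 g).
Filling from the cheapest source first is optimal under one linear minimum: $1.45.

$1.45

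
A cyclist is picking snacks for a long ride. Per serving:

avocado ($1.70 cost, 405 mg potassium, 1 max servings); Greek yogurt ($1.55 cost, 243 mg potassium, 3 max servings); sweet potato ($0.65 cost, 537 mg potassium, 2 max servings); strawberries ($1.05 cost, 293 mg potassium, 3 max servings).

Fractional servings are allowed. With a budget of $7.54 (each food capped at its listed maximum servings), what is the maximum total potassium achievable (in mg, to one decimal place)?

2575.9 mg

Potassium per dollar: sweet potato 826.2, strawberries 279, avocado 238.2, Greek yogurt 156.8.
Take 2 servings of sweet potato: spends $1.30, +1074.0 mg potassium (running total 1074.0 mg).
Take 3 servings of strawberries: spends $3.15, +879.0 mg potassium (running total 1953.0 mg).
Take 1 serving of avocado: spends $1.70, +405.0 mg potassium (running total 2358.0 mg).
Take 0.8968 servings of Greek yogurt: spends $1.39, +217.9 mg potassium (running total 2575.9 mg).
Filling greedily by potassium-per-dollar is optimal for one linear limit, giving 2575.9 mg.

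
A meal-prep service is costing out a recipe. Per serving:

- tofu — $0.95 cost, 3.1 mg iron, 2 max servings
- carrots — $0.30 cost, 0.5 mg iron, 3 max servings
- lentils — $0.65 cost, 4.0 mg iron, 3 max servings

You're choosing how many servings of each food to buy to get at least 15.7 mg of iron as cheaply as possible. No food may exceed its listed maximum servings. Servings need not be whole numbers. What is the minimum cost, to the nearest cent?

Cost per mg of iron: lentils $0.1625, tofu $0.3065, carrots $0.6000.
Take 3 servings of lentils: +12.0 mg iron for $1.95 (total $1.95, still need 3.7 mg).
Take 1.194 servings of tofu: +3.7 mg iron for $1.13 (total $3.08, still need 0.0 mg).
Greedy by cheapest-per-mg is optimal for a single linear constraint, so the minimum cost is $3.08.

$3.08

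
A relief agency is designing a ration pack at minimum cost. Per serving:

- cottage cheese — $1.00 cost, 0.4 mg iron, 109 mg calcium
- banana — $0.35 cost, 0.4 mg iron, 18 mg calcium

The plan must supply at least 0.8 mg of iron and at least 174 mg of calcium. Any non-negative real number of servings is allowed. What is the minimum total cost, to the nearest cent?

This is a tiny linear program; its minimum lies at a vertex of the feasible set. List the vertices and price them.
cottage cheese only: max(0.8/0.4, 174/109) = 2 servings → $2.00.
banana only: max(0.8/0.4, 174/18) = 9.667 servings → $3.38.
cottage cheese + banana with both tight: 1.516 servings and 0.4835 servings → $1.69.
So the least-cost plan costs $1.69.

$1.69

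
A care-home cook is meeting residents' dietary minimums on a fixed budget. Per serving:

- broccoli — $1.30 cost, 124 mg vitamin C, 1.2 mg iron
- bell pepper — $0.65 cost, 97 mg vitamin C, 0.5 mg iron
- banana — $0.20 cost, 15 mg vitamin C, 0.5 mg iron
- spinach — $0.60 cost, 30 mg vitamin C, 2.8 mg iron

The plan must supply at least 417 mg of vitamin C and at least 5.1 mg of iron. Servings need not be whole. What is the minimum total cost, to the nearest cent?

$3.24

Check every corner: each single food scaled to meet both minima, and each pair solved so both constraints bind.
broccoli only: max(417/124, 5.1/1.2) = 4.25 servings → $5.53.
bell pepper only: max(417/97, 5.1/0.5) = 10.2 servings → $6.63.
banana only: max(417/15, 5.1/0.5) = 27.8 servings → $5.56.
spinach only: max(417/30, 5.1/2.8) = 13.9 servings → $8.34.
broccoli + bell pepper: the both-tight solution has a negative serving — not a feasible corner.
broccoli + banana with both tight: 3 servings and 3 servings → $4.50.
broccoli + spinach with both tight: 3.26 servings and 0.4242 servings → $4.49.
bell pepper + banana with both tight: 3.22 servings and 6.98 servings → $3.49.
bell pepper + spinach with both tight: 3.954 servings and 1.115 servings → $3.24.
banana + spinach with both targets exact would need a negative amount; discard.
The minimum over all feasible corners is $3.24.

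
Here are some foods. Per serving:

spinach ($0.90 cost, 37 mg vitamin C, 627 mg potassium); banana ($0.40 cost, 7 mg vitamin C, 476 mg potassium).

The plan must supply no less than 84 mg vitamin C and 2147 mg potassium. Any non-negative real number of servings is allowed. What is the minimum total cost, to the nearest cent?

$2.51

spinach only: max(84/37, 2147/627) = 3.424 servings → $3.08.
banana only: max(84/7, 2147/476) = 12 servings → $4.80.
spinach + banana with both tight: 1.887 servings and 2.025 servings → $2.51.
Cheapest feasible corner: $2.51.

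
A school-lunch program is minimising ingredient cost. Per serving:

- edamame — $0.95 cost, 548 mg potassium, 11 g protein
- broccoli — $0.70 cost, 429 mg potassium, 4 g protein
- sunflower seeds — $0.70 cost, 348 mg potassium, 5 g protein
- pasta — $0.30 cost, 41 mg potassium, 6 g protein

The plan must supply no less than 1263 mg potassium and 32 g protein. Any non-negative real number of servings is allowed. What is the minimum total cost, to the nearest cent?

$2.48

At the optimum either one food covers both requirements or two foods hit both targets exactly; no other combination can be cheaper.
edamame only: max(1263/548, 32/11) = 2.909 servings → $2.76.
broccoli only: max(1263/429, 32/4) = 8 servings → $5.60.
sunflower seeds only: max(1263/348, 32/5) = 6.4 servings → $4.48.
pasta only: max(1263/41, 32/6) = 30.8 servings → $9.24.
edamame + broccoli: the both-tight solution has a negative serving — not a feasible corner.
edamame + sunflower seeds with both targets exact would need a negative amount; discard.
edamame + pasta with both tight: 2.209 servings and 1.284 servings → $2.48.
broccoli + sunflower seeds with both targets exact would need a negative amount; discard.
broccoli + pasta with both tight: 2.6 servings and 3.6 servings → $2.90.
sunflower seeds + pasta with both tight: 3.328 servings and 2.56 servings → $3.10.
The minimum over all feasible corners is $2.48.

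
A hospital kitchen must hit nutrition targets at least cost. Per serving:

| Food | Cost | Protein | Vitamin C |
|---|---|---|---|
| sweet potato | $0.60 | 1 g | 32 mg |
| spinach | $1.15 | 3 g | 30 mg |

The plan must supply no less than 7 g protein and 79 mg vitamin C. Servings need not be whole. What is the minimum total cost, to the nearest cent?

$2.77

With two linear requirements the optimum uses one or two foods; enumerate the corners.
sweet potato only: max(7/1, 79/32) = 7 servings → $4.20.
spinach only: max(7/3, 79/30) = 2.633 servings → $3.03.
sweet potato + spinach with both tight: 0.4091 servings and 2.197 servings → $2.77.
So the least-cost plan costs $2.77.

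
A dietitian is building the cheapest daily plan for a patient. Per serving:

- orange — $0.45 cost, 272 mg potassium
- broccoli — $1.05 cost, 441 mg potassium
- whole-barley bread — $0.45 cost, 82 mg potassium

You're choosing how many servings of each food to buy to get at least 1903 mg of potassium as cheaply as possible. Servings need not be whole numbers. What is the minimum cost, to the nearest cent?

$3.15

Cost per mg of potassium: orange $0.0017, broccoli $0.0024, whole-barley bread $0.0055.
With no serving limits, use only orange: 1903 mg / 272 mg = 6.996 servings × $0.45 = $3.15.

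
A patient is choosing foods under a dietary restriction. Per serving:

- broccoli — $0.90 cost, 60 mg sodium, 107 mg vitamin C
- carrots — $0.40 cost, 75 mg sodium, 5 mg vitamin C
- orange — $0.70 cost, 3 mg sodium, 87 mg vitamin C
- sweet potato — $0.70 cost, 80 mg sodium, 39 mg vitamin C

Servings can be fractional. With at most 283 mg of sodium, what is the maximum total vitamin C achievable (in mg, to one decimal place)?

Vitamin C per mg sodium: orange 29, broccoli 1.783, sweet potato 0.4875, carrots 0.06667.
With no serving limits, spend the whole sodium allowance on orange: 283 mg / 3 mg × 87 mg = 8207.0 mg.

8207.0 mg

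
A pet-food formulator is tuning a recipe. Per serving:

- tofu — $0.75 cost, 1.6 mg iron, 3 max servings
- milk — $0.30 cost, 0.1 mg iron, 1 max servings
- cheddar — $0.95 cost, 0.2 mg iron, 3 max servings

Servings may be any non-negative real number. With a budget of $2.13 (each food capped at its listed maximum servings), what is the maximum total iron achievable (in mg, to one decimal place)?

4.5 mg

Iron per dollar: tofu 2.133, milk 0.3333, cheddar 0.2105.
Take 2.84 servings of tofu: spends $2.13, +4.5 mg iron (running total 4.5 mg).
Filling greedily by iron-per-dollar is optimal for one linear limit, giving 4.5 mg.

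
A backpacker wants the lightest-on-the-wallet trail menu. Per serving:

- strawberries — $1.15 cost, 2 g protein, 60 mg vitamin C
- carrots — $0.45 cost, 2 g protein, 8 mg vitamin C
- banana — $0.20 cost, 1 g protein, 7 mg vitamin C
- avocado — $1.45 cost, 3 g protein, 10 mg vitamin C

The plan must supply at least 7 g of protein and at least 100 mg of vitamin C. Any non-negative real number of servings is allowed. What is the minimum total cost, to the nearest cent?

A basic optimal solution has at most two foods positive. Try each food alone and each pair with both targets met exactly.
strawberries only: max(7/2, 100/60) = 3.5 servings → $4.03.
carrots only: max(7/2, 100/8) = 12.5 servings → $5.62.
banana only: max(7/1, 100/7) = 14.29 servings → $2.86.
avocado only: max(7/3, 100/10) = 10 servings → $14.50.
strawberries + carrots with both tight: 1.385 servings and 2.115 servings → $2.54.
strawberries + banana with both tight: 1.109 servings and 4.783 servings → $2.23.
strawberries + avocado with both tight: 1.438 servings and 1.375 servings → $3.65.
carrots + banana: the both-tight solution has a negative serving — not a feasible corner.
carrots + avocado: the both-tight solution has a negative serving — not a feasible corner.
banana + avocado: intersection lies outside the first quadrant.
Cheapest feasible corner: $2.23.

$2.23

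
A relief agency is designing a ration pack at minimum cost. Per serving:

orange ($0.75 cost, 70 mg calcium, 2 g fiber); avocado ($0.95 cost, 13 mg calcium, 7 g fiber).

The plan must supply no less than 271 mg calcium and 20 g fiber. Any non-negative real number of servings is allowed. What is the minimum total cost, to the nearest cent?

Minimising a linear cost over {calcium ≥ 271, fiber ≥ 20, servings ≥ 0} — the optimum is at a vertex, using one or two foods.
orange only: max(271/70, 20/2) = 10 servings → $7.50.
avocado only: max(271/13, 20/7) = 20.85 servings → $19.80.
orange + avocado with both tight: 3.528 servings and 1.849 servings → $4.40.
The minimum over all feasible corners is $4.40.

$4.40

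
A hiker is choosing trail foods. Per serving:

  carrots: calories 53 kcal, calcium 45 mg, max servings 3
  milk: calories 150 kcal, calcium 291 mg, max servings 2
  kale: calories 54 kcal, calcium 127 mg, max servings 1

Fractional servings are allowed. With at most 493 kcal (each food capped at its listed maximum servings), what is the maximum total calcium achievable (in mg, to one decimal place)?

Calcium per kcal: kale 2.352, milk 1.94, carrots 0.8491.
Take 1 serving of kale: uses 54 kcal, +127.0 mg calcium (running total 127.0 mg).
Take 2 servings of milk: uses 300 kcal, +582.0 mg calcium (running total 709.0 mg).
Take 2.623 servings of carrots: uses 139 kcal, +118.0 mg calcium (running total 827.0 mg).
Filling greedily by calcium-per-kcal is optimal for one linear limit, giving 827.0 mg.

827.0 mg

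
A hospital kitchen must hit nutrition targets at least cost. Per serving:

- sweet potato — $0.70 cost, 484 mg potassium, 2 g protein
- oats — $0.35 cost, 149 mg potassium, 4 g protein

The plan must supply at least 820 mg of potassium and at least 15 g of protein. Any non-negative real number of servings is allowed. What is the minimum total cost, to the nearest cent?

$1.65

A basic optimal solution has at most two foods positive. Try each food alone and each pair with both targets met exactly.
sweet potato only: max(820/484, 15/2) = 7.5 servings → $5.25.
oats only: max(820/149, 15/4) = 5.503 servings → $1.93.
sweet potato + oats with both tight: 0.638 servings and 3.431 servings → $1.65.
So the least-cost plan costs $1.65.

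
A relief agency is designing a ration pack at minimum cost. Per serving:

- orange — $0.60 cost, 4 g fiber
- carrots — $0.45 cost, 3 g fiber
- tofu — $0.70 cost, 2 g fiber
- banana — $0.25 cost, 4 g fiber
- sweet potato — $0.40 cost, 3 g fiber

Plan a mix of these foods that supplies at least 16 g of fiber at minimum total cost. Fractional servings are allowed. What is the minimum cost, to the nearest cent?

Cost per g of fiber: banana $0.0625, sweet potato $0.1333, orange $0.1500, carrots $0.1500, tofu $0.3500.
With no serving limits, use only banana: 16 g / 4 g = 4 servings × $0.25 = $1.00.

$1.00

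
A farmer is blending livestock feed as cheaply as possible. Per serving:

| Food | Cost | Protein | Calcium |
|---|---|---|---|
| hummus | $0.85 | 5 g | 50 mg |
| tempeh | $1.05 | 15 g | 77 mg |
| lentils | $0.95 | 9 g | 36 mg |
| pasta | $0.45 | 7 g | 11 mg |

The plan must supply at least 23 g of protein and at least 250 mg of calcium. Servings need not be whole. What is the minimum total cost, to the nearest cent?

$3.41

Check every corner: each single food scaled to meet both minima, and each pair solved so both constraints bind.
hummus only: max(23/5, 250/50) = 5 servings → $4.25.
tempeh only: max(23/15, 250/77) = 3.247 servings → $3.41.
lentils only: max(23/9, 250/36) = 6.944 servings → $6.60.
pasta only: max(23/7, 250/11) = 22.73 servings → $10.23.
hummus + tempeh: the both-tight solution has a negative serving — not a feasible corner.
hummus + lentils: the both-tight solution has a negative serving — not a feasible corner.
hummus + pasta: intersection lies outside the first quadrant.
tempeh + lentils: intersection lies outside the first quadrant.
tempeh + pasta with both targets exact would need a negative amount; discard.
lentils + pasta: intersection lies outside the first quadrant.
Cheapest feasible corner: $3.41.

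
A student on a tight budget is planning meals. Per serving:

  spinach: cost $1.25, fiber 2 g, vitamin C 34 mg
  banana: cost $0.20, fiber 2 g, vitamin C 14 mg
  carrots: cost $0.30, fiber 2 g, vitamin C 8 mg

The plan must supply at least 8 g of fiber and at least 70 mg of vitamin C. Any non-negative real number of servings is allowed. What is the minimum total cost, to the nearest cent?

$1.00

An LP optimum is at a vertex; with two nutrient constraints at most two foods are used. Check each candidate.
spinach only: max(8/2, 70/34) = 4 servings → $5.00.
banana only: max(8/2, 70/14) = 5 servings → $1.00.
carrots only: max(8/2, 70/8) = 8.75 servings → $2.62.
spinach + banana with both tight: 0.7 servings and 3.3 servings → $1.53.
spinach + carrots with both tight: 1.462 servings and 2.538 servings → $2.59.
banana + carrots: intersection lies outside the first quadrant.
Cheapest feasible corner: $1.00.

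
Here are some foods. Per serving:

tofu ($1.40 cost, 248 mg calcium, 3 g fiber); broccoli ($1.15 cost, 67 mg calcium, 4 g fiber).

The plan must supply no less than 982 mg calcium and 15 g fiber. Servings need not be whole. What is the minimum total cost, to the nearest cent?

An LP optimum is at a vertex; with two nutrient constraints at most two foods are used. Check each candidate.
tofu only: max(982/248, 15/3) = 5 servings → $7.00.
broccoli only: max(982/67, 15/4) = 14.66 servings → $16.86.
tofu + broccoli with both tight: 3.695 servings and 0.9785 servings → $6.30.
So the least-cost plan costs $6.30.

$6.30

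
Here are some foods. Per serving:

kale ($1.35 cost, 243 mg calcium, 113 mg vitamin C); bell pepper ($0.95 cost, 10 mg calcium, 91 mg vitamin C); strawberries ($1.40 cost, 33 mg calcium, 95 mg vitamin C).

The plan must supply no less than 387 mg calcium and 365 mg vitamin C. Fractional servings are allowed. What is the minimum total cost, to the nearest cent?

Minimising a linear cost over {calcium ≥ 387, vitamin C ≥ 365, servings ≥ 0} — the optimum is at a vertex, using one or two foods.
kale only: max(387/243, 365/113) = 3.23 servings → $4.36.
bell pepper only: max(387/10, 365/91) = 38.7 servings → $36.77.
strawberries only: max(387/33, 365/95) = 11.73 servings → $16.42.
kale + bell pepper with both tight: 1.504 servings and 2.143 servings → $4.07.
kale + strawberries with both tight: 1.277 servings and 2.323 servings → $4.98.
bell pepper + strawberries: intersection lies outside the first quadrant.
The minimum over all feasible corners is $4.07.

$4.07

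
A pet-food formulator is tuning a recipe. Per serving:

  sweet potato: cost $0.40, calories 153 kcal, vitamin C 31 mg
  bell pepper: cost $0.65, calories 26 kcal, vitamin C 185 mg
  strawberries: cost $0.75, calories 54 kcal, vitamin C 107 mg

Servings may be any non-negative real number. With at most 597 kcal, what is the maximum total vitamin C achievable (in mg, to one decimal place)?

Vitamin C per kcal: bell pepper 7.115, strawberries 1.981, sweet potato 0.2026.
With no serving limits, spend the whole calories allowance on bell pepper: 597 kcal / 26 kcal × 185 mg = 4247.9 mg.

4247.9 mg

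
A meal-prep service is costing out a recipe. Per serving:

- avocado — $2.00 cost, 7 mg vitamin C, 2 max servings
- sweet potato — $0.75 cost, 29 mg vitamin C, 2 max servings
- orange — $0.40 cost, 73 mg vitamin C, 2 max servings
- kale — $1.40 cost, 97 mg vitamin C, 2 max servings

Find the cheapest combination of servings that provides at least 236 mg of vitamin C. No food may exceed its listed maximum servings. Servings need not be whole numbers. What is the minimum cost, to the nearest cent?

$2.10

Cost per mg of vitamin C: orange $0.0055, kale $0.0144, sweet potato $0.0259, avocado $0.2857.
Take 2 servings of orange: +146.0 mg vitamin C for $0.80 (total $0.80, still need 90.0 mg).
Take 0.9278 servings of kale: +90.0 mg vitamin C for $1.30 (total $2.10, still need 0.0 mg).
Filling from the cheapest source first is optimal under one linear minimum: $2.10.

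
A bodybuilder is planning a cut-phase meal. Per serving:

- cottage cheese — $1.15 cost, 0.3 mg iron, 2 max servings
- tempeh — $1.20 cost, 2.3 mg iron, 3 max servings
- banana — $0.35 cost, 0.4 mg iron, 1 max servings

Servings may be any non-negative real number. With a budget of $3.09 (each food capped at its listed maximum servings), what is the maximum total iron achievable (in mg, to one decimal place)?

5.9 mg

Iron per dollar: tempeh 1.917, banana 1.143, cottage cheese 0.2609.
Take 2.575 servings of tempeh: spends $3.09, +5.9 mg iron (running total 5.9 mg).
Greedy by best ratio exhausts the cost allowance optimally: 5.9 mg.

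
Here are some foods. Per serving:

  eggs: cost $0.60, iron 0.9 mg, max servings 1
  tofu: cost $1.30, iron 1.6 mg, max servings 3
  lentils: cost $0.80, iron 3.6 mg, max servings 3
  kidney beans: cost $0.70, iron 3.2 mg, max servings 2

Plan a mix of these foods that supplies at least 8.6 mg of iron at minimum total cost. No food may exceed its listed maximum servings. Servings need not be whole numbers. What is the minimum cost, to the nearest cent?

Cost per mg of iron: kidney beans $0.2188, lentils $0.2222, eggs $0.6667, tofu $0.8125.
Take 2 servings of kidney beans: +6.4 mg iron for $1.40 (total $1.40, still need 2.2 mg).
Take 0.6111 servings of lentils: +2.2 mg iron for $0.49 (total $1.89, still need 0.0 mg).
Filling from the cheapest source first is optimal under one linear minimum: $1.89.

$1.89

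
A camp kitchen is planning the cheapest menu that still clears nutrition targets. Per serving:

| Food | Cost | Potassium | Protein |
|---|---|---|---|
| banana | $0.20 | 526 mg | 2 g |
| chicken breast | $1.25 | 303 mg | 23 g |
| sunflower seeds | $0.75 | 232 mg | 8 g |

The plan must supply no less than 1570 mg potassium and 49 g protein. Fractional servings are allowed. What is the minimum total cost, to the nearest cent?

Compare the cost at each extreme point of the feasible region.
banana only: max(1570/526, 49/2) = 24.5 servings → $4.90.
chicken breast only: max(1570/303, 49/23) = 5.182 servings → $6.48.
sunflower seeds only: max(1570/232, 49/8) = 6.767 servings → $5.08.
banana + chicken breast with both tight: 1.85 servings and 1.97 servings → $2.83.
banana + sunflower seeds with both tight: 0.3184 servings and 6.045 servings → $4.60.
chicken breast + sunflower seeds with both targets exact would need a negative amount; discard.
Cheapest feasible corner: $2.83.

$2.83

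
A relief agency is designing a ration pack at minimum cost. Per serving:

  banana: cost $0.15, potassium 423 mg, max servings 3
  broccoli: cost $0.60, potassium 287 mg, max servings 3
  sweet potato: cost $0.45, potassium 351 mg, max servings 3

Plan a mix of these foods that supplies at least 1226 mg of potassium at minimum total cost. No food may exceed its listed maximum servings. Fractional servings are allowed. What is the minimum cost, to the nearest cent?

Cost per mg of potassium: banana $0.0004, sweet potato $0.0013, broccoli $0.0021.
Take 2.898 servings of banana: +1226.0 mg potassium for $0.43 (total $0.43, still need 0.0 mg).
Greedy by cheapest-per-mg is optimal for a single linear constraint, so the minimum cost is $0.43.

$0.43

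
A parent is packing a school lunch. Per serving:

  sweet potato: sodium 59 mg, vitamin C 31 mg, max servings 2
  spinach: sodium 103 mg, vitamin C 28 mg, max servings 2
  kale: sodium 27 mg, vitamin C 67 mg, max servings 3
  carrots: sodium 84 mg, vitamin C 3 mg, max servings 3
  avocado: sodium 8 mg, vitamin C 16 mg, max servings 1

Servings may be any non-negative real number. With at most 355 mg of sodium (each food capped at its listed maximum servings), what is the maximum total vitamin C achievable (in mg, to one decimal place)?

Vitamin C per mg sodium: kale 2.481, avocado 2, sweet potato 0.5254, spinach 0.2718, carrots 0.03571.
Take 3 servings of kale: uses 81 mg sodium, +201.0 mg vitamin C (running total 201.0 mg).
Take 1 serving of avocado: uses 8 mg sodium, +16.0 mg vitamin C (running total 217.0 mg).
Take 2 servings of sweet potato: uses 118 mg sodium, +62.0 mg vitamin C (running total 279.0 mg).
Take 1.437 servings of spinach: uses 148 mg sodium, +40.2 mg vitamin C (running total 319.2 mg).
Greedy by best ratio exhausts the sodium allowance optimally: 319.2 mg.

319.2 mg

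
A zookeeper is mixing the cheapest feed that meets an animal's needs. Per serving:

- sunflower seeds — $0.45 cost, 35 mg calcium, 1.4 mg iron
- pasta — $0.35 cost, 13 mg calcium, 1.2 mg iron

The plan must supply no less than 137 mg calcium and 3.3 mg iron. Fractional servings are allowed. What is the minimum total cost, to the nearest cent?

$1.76

Check every corner: each single food scaled to meet both minima, and each pair solved so both constraints bind.
sunflower seeds only: max(137/35, 3.3/1.4) = 3.914 servings → $1.76.
pasta only: max(137/13, 3.3/1.2) = 10.54 servings → $3.69.
sunflower seeds + pasta: the both-tight solution has a negative serving — not a feasible corner.
So the least-cost plan costs $1.76.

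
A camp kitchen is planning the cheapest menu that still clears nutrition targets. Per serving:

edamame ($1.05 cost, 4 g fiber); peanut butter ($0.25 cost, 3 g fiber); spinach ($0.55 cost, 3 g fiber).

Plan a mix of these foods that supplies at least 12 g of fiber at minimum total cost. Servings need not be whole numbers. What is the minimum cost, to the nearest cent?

$1.00

Cost per g of fiber: peanut butter $0.0833, spinach $0.1833, edamame $0.2625.
With no serving limits, use only peanut butter: 12 g / 3 g = 4 servings × $0.25 = $1.00.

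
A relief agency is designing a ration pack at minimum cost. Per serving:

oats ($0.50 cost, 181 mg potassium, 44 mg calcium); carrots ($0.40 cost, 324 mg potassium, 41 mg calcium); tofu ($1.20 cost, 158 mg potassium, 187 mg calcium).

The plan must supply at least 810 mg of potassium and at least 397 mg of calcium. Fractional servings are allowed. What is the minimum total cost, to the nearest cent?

$2.77

oats only: max(810/181, 397/44) = 9.023 servings → $4.51.
carrots only: max(810/324, 397/41) = 9.683 servings → $3.87.
tofu only: max(810/158, 397/187) = 5.127 servings → $6.15.
oats + carrots: intersection lies outside the first quadrant.
oats + tofu with both tight: 3.3 servings and 1.347 servings → $3.27.
carrots + tofu with both tight: 1.64 servings and 1.763 servings → $2.77.
Cheapest feasible corner: $2.77.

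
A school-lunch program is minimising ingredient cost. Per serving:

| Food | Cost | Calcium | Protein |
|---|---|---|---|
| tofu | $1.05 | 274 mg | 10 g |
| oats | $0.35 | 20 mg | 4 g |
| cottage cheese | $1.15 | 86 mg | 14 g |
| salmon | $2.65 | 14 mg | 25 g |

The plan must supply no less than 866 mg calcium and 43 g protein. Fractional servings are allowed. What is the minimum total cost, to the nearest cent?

tofu only: max(866/274, 43/10) = 4.3 servings → $4.51.
oats only: max(866/20, 43/4) = 43.3 servings → $15.15.
cottage cheese only: max(866/86, 43/14) = 10.07 servings → $11.58.
salmon only: max(866/14, 43/25) = 61.86 servings → $163.92.
tofu + oats with both tight: 2.906 servings and 3.484 servings → $4.27.
tofu + cottage cheese with both tight: 2.831 servings and 1.049 servings → $4.18.
tofu + salmon with both tight: 3.137 servings and 0.4653 servings → $4.53.
oats + cottage cheese with both targets exact would need a negative amount; discard.
oats + salmon: intersection lies outside the first quadrant.
cottage cheese + salmon with both targets exact would need a negative amount; discard.
So the least-cost plan costs $4.18.

$4.18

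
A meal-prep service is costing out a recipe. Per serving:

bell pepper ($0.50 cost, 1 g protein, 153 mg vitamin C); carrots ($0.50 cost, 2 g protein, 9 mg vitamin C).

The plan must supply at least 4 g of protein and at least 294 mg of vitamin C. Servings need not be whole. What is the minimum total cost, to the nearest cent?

Compare the cost at each extreme point of the feasible region.
bell pepper only: max(4/1, 294/153) = 4 servings → $2.00.
carrots only: max(4/2, 294/9) = 32.67 servings → $16.33.
bell pepper + carrots with both tight: 1.859 servings and 1.071 servings → $1.46.
The minimum over all feasible corners is $1.46.

$1.46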